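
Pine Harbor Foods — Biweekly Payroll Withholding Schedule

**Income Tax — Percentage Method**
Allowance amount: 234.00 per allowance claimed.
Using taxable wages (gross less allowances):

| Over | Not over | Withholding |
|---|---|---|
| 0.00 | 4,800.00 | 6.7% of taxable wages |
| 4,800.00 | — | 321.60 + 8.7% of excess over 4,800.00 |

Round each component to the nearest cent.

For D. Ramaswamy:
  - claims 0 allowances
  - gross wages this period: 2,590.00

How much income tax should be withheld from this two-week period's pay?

Income Tax: taxable = 2,590.00
  6.7% × 2,590.00 = 173.53

173.53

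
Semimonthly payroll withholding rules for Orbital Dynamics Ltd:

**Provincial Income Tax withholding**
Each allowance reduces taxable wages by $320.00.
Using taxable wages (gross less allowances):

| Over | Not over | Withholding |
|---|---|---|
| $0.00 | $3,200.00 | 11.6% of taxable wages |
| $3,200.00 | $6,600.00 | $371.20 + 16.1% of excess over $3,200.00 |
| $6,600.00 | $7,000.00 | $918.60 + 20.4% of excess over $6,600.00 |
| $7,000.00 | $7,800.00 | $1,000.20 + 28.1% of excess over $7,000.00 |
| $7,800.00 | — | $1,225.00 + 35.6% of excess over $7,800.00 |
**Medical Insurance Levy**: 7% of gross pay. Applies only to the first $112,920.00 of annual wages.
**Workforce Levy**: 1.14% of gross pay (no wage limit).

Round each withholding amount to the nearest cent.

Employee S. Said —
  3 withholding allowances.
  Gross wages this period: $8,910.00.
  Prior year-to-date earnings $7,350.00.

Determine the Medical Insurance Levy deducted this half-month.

$623.70

Medical Insurance Levy: 7% × $8,910.00 = $623.70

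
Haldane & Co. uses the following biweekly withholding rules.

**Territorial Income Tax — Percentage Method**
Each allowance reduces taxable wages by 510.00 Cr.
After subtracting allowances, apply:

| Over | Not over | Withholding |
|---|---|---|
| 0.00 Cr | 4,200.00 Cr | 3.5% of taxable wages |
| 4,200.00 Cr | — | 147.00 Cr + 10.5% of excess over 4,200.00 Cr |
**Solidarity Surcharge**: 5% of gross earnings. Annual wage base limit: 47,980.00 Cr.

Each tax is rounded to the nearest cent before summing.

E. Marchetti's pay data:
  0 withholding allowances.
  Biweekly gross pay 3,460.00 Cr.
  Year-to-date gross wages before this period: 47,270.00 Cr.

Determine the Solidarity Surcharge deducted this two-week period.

35.50 Cr

Solidarity Surcharge: cap 47,980.00 Cr − YTD 47,270.00 Cr = 710.00 Cr subject; 5% × 710.00 Cr = 35.50 Cr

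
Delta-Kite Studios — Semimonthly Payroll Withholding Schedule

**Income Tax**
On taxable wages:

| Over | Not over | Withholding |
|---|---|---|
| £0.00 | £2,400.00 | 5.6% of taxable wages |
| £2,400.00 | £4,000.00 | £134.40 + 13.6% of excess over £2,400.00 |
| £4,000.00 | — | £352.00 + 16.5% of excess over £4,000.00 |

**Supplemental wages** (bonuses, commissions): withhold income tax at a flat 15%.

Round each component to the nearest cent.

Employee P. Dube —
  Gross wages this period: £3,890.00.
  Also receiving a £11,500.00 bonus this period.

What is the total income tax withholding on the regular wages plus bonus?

£2,062.04

Income Tax: taxable = £3,890.00
  £134.40 + 13.6% × (£3,890.00 − £2,400.00) = £134.40 + 13.6% × £1,490.00 = £337.04
Supplemental (15% flat on bonus): 15% × £11,500.00 = £1,725.00
Total income tax: £337.04 + £1,725.00 = £2,062.04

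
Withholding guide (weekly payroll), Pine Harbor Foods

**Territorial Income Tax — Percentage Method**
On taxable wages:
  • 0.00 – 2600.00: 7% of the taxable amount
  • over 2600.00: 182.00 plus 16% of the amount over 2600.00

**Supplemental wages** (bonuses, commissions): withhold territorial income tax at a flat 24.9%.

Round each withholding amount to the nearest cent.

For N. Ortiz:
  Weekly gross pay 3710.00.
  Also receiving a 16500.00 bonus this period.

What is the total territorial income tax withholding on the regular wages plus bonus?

4468.10

Territorial Income Tax: taxable = 3710.00
  182.00 + 16% × (3710.00 − 2600.00) = 182.00 + 16% × 1110.00 = 359.60
Supplemental (24.9% flat on bonus): 24.9% × 16500.00 = 4108.50
Total territorial income tax: 359.60 + 4108.50 = 4468.10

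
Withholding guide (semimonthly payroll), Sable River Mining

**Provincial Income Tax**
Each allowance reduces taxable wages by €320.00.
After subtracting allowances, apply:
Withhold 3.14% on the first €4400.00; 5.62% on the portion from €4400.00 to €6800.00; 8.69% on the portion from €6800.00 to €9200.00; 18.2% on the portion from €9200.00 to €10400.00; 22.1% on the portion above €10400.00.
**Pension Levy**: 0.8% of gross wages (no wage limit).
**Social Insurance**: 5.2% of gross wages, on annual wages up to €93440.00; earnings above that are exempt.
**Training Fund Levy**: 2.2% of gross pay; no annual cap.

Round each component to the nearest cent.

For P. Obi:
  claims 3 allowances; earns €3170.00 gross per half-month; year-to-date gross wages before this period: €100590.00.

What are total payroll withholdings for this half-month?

Provincial Income Tax: taxable = €3170.00 − 3×€320.00 = €2210.00
  3.14% × €2210.00 = €69.39
Pension Levy: 0.8% × €3170.00 = €25.36
Social Insurance: YTD €100590.00 ≥ cap €93440.00 → €0.00
Training Fund Levy: 2.2% × €3170.00 = €69.74
Total: €69.39 + €25.36 + €0.00 + €69.74 = €164.49

€164.49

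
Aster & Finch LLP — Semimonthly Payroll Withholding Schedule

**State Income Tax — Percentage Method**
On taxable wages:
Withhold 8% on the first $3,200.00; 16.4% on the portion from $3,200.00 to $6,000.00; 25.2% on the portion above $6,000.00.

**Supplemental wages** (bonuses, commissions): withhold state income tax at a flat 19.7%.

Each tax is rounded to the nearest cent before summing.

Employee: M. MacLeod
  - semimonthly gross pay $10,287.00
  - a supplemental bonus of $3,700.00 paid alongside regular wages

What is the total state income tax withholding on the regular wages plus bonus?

$2,524.42

State Income Tax: taxable = $10,287.00
  $715.20 + 25.2% × ($10,287.00 − $6,000.00) = $715.20 + 25.2% × $4,287.00 = $1,795.52
Supplemental (19.7% flat on bonus): 19.7% × $3,700.00 = $728.90
Total state income tax: $1,795.52 + $728.90 = $2,524.42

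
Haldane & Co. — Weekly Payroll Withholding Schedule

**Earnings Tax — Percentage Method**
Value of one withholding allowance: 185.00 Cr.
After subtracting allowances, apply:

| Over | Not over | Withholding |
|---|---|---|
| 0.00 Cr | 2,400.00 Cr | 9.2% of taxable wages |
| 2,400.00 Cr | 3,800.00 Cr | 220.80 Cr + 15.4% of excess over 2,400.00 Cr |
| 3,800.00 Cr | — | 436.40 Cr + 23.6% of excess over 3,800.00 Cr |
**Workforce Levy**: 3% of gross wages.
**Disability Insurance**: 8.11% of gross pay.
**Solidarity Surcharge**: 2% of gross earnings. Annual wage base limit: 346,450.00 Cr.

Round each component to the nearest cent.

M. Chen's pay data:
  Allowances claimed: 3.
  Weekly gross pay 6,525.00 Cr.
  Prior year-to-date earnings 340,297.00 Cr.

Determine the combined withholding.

1,796.51 Cr

Earnings Tax: taxable = 6,525.00 Cr − 3×185.00 Cr = 5,970.00 Cr
  436.40 Cr + 23.6% × (5,970.00 Cr − 3,800.00 Cr) = 436.40 Cr + 23.6% × 2,170.00 Cr = 948.52 Cr
Workforce Levy: 3% × 6,525.00 Cr = 195.75 Cr
Disability Insurance: 8.11% × 6,525.00 Cr = 529.18 Cr
Solidarity Surcharge: cap 346,450.00 Cr − YTD 340,297.00 Cr = 6,153.00 Cr subject; 2% × 6,153.00 Cr = 123.06 Cr
Total: 948.52 Cr + 195.75 Cr + 529.18 Cr + 123.06 Cr = 1,796.51 Cr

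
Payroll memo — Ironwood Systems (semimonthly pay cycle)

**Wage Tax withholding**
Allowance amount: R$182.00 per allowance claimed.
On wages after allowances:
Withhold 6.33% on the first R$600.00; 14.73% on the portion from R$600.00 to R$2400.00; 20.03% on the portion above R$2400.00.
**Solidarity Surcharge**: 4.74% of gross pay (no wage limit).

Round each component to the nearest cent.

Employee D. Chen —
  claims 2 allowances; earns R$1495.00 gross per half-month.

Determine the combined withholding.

R$187.06

Wage Tax: taxable = R$1495.00 − 2×R$182.00 = R$1131.00
  R$37.98 + 14.73% × (R$1131.00 − R$600.00) = R$37.98 + 14.73% × R$531.00 = R$116.20
Solidarity Surcharge: 4.74% × R$1495.00 = R$70.86
Total: R$116.20 + R$70.86 = R$187.06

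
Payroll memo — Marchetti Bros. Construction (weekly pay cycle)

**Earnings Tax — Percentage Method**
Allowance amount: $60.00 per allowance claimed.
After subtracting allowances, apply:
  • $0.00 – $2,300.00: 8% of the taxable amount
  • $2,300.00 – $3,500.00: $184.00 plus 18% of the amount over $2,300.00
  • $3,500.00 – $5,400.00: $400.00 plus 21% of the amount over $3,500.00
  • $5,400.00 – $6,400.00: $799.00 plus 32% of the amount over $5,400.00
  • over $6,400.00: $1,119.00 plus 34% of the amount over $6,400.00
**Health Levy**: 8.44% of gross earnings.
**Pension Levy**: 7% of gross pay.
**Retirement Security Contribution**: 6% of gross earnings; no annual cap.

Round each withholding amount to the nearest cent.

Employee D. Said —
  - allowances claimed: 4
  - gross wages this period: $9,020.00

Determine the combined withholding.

Earnings Tax: taxable = $9,020.00 − 4×$60.00 = $8,780.00
  $1,119.00 + 34% × ($8,780.00 − $6,400.00) = $1,119.00 + 34% × $2,380.00 = $1,928.20
Health Levy: 8.44% × $9,020.00 = $761.29
Pension Levy: 7% × $9,020.00 = $631.40
Retirement Security Contribution: 6% × $9,020.00 = $541.20
Total: $1,928.20 + $761.29 + $631.40 + $541.20 = $3,862.09

$3,862.09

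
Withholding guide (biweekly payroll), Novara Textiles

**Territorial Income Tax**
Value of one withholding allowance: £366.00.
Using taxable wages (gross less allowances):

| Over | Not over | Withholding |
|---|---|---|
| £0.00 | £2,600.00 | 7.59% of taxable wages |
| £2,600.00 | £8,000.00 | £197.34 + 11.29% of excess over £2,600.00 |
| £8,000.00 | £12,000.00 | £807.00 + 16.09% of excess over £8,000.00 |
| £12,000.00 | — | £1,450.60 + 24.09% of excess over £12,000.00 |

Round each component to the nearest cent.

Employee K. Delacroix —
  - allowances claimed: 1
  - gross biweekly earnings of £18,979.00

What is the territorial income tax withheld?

Territorial Income Tax: taxable = £18,979.00 − 1×£366.00 = £18,613.00
  £1,450.60 + 24.09% × (£18,613.00 − £12,000.00) = £1,450.60 + 24.09% × £6,613.00 = £3,043.67

£3,043.67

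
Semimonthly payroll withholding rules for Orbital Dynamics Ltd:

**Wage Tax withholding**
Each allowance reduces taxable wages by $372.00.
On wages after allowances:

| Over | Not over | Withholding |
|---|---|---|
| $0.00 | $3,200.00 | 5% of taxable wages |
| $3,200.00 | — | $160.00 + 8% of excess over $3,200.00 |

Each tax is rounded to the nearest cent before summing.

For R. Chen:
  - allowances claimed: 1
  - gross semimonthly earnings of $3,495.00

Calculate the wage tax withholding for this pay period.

$156.15

Wage Tax: taxable = $3,495.00 − 1×$372.00 = $3,123.00
  5% × $3,123.00 = $156.15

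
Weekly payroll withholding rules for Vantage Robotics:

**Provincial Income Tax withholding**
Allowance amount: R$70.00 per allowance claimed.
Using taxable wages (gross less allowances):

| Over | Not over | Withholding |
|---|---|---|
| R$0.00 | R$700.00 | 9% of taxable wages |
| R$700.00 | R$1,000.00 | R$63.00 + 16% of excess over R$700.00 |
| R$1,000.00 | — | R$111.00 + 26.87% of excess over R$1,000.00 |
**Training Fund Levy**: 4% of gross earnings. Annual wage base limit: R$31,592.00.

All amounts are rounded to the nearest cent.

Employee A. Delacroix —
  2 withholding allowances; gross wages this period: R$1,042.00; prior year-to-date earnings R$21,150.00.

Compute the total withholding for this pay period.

Provincial Income Tax: taxable = R$1,042.00 − 2×R$70.00 = R$902.00
  R$63.00 + 16% × (R$902.00 − R$700.00) = R$63.00 + 16% × R$202.00 = R$95.32
Training Fund Levy: 4% × R$1,042.00 = R$41.68
Total: R$95.32 + R$41.68 = R$137.00

R$137.00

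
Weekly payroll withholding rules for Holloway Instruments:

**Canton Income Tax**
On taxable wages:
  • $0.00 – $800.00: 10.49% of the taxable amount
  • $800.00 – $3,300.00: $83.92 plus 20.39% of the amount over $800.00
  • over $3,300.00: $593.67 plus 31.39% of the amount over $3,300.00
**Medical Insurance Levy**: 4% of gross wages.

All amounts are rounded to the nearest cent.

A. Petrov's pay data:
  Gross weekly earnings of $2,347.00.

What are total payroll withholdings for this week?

Canton Income Tax: taxable = $2,347.00
  $83.92 + 20.39% × ($2,347.00 − $800.00) = $83.92 + 20.39% × $1,547.00 = $399.35
Medical Insurance Levy: 4% × $2,347.00 = $93.88
Total: $399.35 + $93.88 = $493.23

$493.23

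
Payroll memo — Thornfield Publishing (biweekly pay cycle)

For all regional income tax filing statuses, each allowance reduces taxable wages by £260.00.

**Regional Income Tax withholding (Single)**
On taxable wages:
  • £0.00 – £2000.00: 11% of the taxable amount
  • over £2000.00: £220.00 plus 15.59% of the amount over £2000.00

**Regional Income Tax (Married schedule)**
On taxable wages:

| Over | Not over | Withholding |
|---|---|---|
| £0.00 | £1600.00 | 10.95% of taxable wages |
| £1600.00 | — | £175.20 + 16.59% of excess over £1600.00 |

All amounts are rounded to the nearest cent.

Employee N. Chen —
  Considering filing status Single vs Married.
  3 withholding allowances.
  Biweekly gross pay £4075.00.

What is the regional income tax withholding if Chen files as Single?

Regional Income Tax (Single): taxable = £4075.00 − 3×£260.00 = £3295.00
  £220.00 + 15.59% × (£3295.00 − £2000.00) = £220.00 + 15.59% × £1295.00 = £421.89

£421.89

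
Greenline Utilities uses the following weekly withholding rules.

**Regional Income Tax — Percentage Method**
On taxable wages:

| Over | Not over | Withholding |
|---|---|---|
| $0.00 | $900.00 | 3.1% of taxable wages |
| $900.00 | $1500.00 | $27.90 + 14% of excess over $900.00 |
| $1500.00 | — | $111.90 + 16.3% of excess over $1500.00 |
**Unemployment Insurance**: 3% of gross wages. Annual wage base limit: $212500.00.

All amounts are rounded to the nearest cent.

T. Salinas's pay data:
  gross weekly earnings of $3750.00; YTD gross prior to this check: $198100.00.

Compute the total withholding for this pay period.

$591.15

Regional Income Tax: taxable = $3750.00
  $111.90 + 16.3% × ($3750.00 − $1500.00) = $111.90 + 16.3% × $2250.00 = $478.65
Unemployment Insurance: 3% × $3750.00 = $112.50
Total: $478.65 + $112.50 = $591.15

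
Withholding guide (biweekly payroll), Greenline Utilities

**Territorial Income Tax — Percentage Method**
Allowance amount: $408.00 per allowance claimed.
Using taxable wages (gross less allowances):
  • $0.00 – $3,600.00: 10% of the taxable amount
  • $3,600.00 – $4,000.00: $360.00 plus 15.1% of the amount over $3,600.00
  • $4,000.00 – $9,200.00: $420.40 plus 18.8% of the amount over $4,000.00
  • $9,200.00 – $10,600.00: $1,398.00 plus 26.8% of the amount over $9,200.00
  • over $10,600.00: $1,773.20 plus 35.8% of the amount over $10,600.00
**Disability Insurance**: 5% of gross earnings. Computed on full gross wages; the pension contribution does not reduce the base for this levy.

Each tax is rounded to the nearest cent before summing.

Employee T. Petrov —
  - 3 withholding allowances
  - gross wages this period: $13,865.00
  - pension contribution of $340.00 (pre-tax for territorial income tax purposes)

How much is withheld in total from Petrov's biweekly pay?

$3,075.41

Territorial Income Tax: taxable = $13,865.00 − $340.00 − 3×$408.00 = $12,301.00
  $1,773.20 + 35.8% × ($12,301.00 − $10,600.00) = $1,773.20 + 35.8% × $1,701.00 = $2,382.16
Disability Insurance: 5% × $13,865.00 = $693.25
Total: $2,382.16 + $693.25 = $3,075.41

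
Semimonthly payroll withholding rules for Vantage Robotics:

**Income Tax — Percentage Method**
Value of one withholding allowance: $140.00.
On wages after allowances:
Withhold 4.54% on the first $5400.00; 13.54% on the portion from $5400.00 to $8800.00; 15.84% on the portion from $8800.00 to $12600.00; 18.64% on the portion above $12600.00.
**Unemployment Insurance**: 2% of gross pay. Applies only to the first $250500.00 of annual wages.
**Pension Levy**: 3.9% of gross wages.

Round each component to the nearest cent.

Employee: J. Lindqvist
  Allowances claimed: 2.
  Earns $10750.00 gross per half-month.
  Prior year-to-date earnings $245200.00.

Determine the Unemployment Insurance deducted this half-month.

$106.00

Unemployment Insurance: cap $250500.00 − YTD $245200.00 = $5300.00 subject; 2% × $5300.00 = $106.00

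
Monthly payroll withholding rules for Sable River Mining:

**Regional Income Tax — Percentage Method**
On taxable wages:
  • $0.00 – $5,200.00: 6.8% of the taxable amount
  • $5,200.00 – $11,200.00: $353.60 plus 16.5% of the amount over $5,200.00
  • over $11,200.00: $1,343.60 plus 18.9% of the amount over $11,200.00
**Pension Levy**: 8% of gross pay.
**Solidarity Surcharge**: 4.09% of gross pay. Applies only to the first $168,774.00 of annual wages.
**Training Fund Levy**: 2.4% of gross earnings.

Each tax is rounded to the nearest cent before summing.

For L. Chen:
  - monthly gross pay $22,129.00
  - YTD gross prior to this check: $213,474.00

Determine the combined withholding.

Regional Income Tax: taxable = $22,129.00
  $1,343.60 + 18.9% × ($22,129.00 − $11,200.00) = $1,343.60 + 18.9% × $10,929.00 = $3,409.18
Pension Levy: 8% × $22,129.00 = $1,770.32
Solidarity Surcharge: YTD $213,474.00 ≥ cap $168,774.00 → $0.00
Training Fund Levy: 2.4% × $22,129.00 = $531.10
Total: $3,409.18 + $1,770.32 + $0.00 + $531.10 = $5,710.60

$5,710.60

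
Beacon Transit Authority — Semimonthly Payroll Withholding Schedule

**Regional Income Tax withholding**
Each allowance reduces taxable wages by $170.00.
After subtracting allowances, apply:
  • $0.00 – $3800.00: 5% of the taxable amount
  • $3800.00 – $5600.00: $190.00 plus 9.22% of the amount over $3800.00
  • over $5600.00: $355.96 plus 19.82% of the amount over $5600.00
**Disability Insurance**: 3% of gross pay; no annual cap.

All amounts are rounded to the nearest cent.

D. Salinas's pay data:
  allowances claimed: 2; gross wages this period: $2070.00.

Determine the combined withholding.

$148.60

Regional Income Tax: taxable = $2070.00 − 2×$170.00 = $1730.00
  5% × $1730.00 = $86.50
Disability Insurance: 3% × $2070.00 = $62.10
Total: $86.50 + $62.10 = $148.60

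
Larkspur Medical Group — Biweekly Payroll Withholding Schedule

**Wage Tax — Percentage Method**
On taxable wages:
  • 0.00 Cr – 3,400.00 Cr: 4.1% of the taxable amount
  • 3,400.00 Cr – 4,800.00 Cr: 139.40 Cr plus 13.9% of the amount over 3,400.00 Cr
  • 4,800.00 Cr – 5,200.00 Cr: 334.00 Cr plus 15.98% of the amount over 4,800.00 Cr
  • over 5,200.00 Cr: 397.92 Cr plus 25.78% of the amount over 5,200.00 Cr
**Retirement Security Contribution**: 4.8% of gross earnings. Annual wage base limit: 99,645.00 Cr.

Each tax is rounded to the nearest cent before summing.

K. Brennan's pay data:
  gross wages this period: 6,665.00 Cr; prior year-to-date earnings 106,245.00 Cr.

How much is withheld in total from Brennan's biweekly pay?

Wage Tax: taxable = 6,665.00 Cr
  397.92 Cr + 25.78% × (6,665.00 Cr − 5,200.00 Cr) = 397.92 Cr + 25.78% × 1,465.00 Cr = 775.60 Cr
Retirement Security Contribution: YTD 106,245.00 Cr ≥ cap 99,645.00 Cr → 0.00 Cr
Total: 775.60 Cr + 0.00 Cr = 775.60 Cr

775.60 Cr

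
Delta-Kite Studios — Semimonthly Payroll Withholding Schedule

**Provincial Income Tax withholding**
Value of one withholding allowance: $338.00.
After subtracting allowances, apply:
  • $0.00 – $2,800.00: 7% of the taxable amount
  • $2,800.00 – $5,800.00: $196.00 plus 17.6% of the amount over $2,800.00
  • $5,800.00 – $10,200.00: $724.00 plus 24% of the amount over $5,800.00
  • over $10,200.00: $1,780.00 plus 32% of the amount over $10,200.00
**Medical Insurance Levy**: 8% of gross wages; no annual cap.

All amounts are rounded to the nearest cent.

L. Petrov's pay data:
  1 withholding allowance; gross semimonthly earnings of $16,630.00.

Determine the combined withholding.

Provincial Income Tax: taxable = $16,630.00 − 1×$338.00 = $16,292.00
  $1,780.00 + 32% × ($16,292.00 − $10,200.00) = $1,780.00 + 32% × $6,092.00 = $3,729.44
Medical Insurance Levy: 8% × $16,630.00 = $1,330.40
Total: $3,729.44 + $1,330.40 = $5,059.84

$5,059.84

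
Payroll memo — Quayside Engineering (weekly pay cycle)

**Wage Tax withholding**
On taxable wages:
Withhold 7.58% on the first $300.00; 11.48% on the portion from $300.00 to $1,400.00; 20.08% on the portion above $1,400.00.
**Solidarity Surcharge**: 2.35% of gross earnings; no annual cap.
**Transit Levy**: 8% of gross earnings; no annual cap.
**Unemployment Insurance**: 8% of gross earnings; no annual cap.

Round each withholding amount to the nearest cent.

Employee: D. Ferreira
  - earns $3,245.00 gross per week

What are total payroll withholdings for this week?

$1,114.96

Wage Tax: taxable = $3,245.00
  $149.02 + 20.08% × ($3,245.00 − $1,400.00) = $149.02 + 20.08% × $1,845.00 = $519.50
Solidarity Surcharge: 2.35% × $3,245.00 = $76.26
Transit Levy: 8% × $3,245.00 = $259.60
Unemployment Insurance: 8% × $3,245.00 = $259.60
Total: $519.50 + $76.26 + $259.60 + $259.60 = $1,114.96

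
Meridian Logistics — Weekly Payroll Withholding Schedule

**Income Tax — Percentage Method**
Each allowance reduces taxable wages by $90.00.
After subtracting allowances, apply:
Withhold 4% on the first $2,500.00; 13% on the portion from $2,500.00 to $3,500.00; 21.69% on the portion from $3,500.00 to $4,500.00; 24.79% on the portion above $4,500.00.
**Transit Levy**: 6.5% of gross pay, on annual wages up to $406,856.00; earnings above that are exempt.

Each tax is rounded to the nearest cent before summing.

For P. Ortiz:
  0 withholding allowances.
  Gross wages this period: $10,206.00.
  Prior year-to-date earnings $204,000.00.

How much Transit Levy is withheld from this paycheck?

Transit Levy: 6.5% × $10,206.00 = $663.39

$663.39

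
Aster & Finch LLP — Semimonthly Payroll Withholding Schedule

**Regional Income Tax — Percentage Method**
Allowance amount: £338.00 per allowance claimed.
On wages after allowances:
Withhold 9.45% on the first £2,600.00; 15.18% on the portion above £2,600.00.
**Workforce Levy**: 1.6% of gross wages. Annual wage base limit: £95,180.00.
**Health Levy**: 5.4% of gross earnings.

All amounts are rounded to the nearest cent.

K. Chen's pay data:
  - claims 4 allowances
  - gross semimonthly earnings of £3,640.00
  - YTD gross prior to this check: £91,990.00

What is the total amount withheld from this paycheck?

Regional Income Tax: taxable = £3,640.00 − 4×£338.00 = £2,288.00
  9.45% × £2,288.00 = £216.22
Workforce Levy: cap £95,180.00 − YTD £91,990.00 = £3,190.00 subject; 1.6% × £3,190.00 = £51.04
Health Levy: 5.4% × £3,640.00 = £196.56
Total: £216.22 + £51.04 + £196.56 = £463.82

£463.82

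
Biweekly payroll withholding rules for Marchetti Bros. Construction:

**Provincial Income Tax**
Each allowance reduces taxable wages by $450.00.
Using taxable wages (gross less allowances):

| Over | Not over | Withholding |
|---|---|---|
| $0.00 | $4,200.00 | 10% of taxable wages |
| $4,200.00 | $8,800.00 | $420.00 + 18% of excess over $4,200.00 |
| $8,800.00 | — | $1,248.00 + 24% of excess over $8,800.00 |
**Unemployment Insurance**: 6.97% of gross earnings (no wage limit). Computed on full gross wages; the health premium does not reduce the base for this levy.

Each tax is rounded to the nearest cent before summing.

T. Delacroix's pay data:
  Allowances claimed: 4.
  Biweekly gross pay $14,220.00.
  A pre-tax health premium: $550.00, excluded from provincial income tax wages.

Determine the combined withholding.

$2,975.93

Provincial Income Tax: taxable = $14,220.00 − $550.00 − 4×$450.00 = $11,870.00
  $1,248.00 + 24% × ($11,870.00 − $8,800.00) = $1,248.00 + 24% × $3,070.00 = $1,984.80
Unemployment Insurance: 6.97% × $14,220.00 = $991.13
Total: $1,984.80 + $991.13 = $2,975.93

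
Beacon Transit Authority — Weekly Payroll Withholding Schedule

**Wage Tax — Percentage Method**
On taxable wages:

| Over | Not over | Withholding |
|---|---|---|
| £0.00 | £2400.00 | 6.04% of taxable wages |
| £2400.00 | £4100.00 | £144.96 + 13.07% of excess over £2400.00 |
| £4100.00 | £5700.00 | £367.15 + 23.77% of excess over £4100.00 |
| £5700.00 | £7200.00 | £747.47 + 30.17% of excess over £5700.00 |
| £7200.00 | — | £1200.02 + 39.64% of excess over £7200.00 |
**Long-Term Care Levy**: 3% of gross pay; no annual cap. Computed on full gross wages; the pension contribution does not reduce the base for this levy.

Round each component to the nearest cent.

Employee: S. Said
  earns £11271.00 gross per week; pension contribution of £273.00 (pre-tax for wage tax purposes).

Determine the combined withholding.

Wage Tax: taxable = £11271.00 − £273.00 = £10998.00
  £1200.02 + 39.64% × (£10998.00 − £7200.00) = £1200.02 + 39.64% × £3798.00 = £2705.55
Long-Term Care Levy: 3% × £11271.00 = £338.13
Total: £2705.55 + £338.13 = £3043.68

£3043.68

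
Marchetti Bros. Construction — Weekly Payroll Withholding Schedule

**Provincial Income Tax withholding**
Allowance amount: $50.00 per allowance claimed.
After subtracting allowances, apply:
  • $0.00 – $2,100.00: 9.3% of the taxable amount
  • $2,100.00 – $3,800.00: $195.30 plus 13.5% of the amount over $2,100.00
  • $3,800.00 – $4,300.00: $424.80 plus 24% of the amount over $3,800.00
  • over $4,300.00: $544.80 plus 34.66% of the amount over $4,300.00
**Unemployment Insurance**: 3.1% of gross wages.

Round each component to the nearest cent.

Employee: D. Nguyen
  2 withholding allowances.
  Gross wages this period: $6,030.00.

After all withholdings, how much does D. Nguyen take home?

Provincial Income Tax: taxable = $6,030.00 − 2×$50.00 = $5,930.00
  $544.80 + 34.66% × ($5,930.00 − $4,300.00) = $544.80 + 34.66% × $1,630.00 = $1,109.76
Unemployment Insurance: 3.1% × $6,030.00 = $186.93
Total withheld: $1,109.76 + $186.93 = $1,296.69
Net pay: $6,030.00 − $1,296.69 = $4,733.31

$4,733.31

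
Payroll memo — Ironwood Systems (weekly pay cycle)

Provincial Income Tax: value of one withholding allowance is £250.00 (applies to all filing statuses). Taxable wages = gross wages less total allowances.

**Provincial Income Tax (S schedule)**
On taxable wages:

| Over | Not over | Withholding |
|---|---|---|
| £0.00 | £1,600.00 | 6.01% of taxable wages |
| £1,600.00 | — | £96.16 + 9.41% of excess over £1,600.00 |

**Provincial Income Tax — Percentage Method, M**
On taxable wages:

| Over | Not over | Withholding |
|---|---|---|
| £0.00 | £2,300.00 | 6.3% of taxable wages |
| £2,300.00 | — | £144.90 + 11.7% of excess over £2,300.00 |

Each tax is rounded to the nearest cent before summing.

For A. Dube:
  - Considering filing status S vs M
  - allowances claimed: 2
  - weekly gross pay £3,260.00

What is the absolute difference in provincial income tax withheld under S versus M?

£6.60

Provincial Income Tax (S): taxable = £3,260.00 − 2×£250.00 = £2,760.00
  £96.16 + 9.41% × (£2,760.00 − £1,600.00) = £96.16 + 9.41% × £1,160.00 = £205.32
Provincial Income Tax (M): taxable = £3,260.00 − 2×£250.00 = £2,760.00
  £144.90 + 11.7% × (£2,760.00 − £2,300.00) = £144.90 + 11.7% × £460.00 = £198.72
Difference: |£205.32 − £198.72| = £6.60 (higher under S)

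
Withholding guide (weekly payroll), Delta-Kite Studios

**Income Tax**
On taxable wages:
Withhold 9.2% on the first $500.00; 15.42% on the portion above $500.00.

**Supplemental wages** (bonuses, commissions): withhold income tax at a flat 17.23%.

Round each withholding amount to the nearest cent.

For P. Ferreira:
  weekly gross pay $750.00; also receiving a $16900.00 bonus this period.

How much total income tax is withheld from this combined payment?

$2996.42

Income Tax: taxable = $750.00
  $46.00 + 15.42% × ($750.00 − $500.00) = $46.00 + 15.42% × $250.00 = $84.55
Supplemental (17.23% flat on bonus): 17.23% × $16900.00 = $2911.87
Total income tax: $84.55 + $2911.87 = $2996.42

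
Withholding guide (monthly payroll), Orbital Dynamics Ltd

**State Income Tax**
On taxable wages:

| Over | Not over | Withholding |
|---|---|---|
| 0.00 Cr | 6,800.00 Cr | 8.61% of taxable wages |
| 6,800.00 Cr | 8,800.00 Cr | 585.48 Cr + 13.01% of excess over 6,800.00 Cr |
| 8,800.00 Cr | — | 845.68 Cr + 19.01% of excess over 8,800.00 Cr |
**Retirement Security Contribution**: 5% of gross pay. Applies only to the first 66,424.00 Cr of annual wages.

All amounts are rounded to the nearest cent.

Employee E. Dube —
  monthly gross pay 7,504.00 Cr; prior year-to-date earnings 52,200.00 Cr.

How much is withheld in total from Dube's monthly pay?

1,052.27 Cr

State Income Tax: taxable = 7,504.00 Cr
  585.48 Cr + 13.01% × (7,504.00 Cr − 6,800.00 Cr) = 585.48 Cr + 13.01% × 704.00 Cr = 677.07 Cr
Retirement Security Contribution: 5% × 7,504.00 Cr = 375.20 Cr
Total: 677.07 Cr + 375.20 Cr = 1,052.27 Cr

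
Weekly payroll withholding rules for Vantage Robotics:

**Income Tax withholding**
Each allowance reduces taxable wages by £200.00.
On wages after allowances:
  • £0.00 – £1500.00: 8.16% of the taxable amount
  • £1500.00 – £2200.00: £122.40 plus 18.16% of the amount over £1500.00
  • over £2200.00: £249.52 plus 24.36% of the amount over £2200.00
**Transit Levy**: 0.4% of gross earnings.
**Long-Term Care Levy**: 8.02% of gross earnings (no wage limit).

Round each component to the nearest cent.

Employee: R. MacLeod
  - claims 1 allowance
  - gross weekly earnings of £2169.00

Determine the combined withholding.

Income Tax: taxable = £2169.00 − 1×£200.00 = £1969.00
  £122.40 + 18.16% × (£1969.00 − £1500.00) = £122.40 + 18.16% × £469.00 = £207.57
Transit Levy: 0.4% × £2169.00 = £8.68
Long-Term Care Levy: 8.02% × £2169.00 = £173.95
Total: £207.57 + £8.68 + £173.95 = £390.20

£390.20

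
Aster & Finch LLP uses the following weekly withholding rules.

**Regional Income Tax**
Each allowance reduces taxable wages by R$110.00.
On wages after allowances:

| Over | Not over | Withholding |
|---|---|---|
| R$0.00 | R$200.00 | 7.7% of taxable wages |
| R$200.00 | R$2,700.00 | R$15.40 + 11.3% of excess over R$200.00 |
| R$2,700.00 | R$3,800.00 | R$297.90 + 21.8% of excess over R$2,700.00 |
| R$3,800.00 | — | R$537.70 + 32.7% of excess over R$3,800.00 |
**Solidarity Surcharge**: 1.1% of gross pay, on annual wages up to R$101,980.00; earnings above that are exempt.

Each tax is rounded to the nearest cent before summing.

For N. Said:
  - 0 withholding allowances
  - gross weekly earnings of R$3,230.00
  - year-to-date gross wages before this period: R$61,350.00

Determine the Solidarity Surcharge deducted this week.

R$35.53

Solidarity Surcharge: 1.1% × R$3,230.00 = R$35.53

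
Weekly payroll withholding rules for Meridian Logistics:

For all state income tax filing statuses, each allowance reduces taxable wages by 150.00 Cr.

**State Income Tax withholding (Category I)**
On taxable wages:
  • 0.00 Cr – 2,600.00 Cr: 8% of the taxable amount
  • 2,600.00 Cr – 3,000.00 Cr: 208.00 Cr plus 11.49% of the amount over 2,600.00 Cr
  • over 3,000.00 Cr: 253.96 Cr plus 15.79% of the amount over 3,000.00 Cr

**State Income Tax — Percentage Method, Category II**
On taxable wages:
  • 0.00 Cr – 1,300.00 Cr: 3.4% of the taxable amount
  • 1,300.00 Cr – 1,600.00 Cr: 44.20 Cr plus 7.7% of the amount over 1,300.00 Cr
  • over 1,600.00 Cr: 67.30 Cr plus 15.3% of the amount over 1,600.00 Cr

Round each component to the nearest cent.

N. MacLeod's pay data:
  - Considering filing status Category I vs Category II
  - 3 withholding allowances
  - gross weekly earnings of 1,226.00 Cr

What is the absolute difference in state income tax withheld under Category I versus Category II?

State Income Tax (Category I): taxable = 1,226.00 Cr − 3×150.00 Cr = 776.00 Cr
  8% × 776.00 Cr = 62.08 Cr
State Income Tax (Category II): taxable = 1,226.00 Cr − 3×150.00 Cr = 776.00 Cr
  3.4% × 776.00 Cr = 26.38 Cr
Difference: |62.08 Cr − 26.38 Cr| = 35.70 Cr (higher under Category I)

35.70 Cr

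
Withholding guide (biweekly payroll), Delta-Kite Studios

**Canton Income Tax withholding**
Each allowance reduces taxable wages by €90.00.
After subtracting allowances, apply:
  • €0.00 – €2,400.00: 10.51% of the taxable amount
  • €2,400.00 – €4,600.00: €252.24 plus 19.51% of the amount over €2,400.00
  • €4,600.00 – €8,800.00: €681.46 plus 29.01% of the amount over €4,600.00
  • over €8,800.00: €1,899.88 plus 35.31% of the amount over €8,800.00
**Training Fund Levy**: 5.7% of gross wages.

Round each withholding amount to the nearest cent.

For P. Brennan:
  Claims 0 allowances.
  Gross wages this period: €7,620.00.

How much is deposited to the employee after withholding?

Canton Income Tax: taxable = €7,620.00
  €681.46 + 29.01% × (€7,620.00 − €4,600.00) = €681.46 + 29.01% × €3,020.00 = €1,557.56
Training Fund Levy: 5.7% × €7,620.00 = €434.34
Total withheld: €1,557.56 + €434.34 = €1,991.90
Net pay: €7,620.00 − €1,991.90 = €5,628.10

€5,628.10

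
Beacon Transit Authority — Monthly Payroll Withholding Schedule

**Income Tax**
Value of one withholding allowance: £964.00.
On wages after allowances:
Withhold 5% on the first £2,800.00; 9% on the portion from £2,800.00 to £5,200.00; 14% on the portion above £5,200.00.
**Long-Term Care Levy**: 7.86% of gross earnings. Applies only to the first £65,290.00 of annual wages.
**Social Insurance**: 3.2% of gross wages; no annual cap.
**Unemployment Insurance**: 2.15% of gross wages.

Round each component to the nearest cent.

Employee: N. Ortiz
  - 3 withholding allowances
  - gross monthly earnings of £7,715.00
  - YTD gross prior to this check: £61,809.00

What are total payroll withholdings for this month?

£1,008.43

Income Tax: taxable = £7,715.00 − 3×£964.00 = £4,823.00
  £140.00 + 9% × (£4,823.00 − £2,800.00) = £140.00 + 9% × £2,023.00 = £322.07
Long-Term Care Levy: cap £65,290.00 − YTD £61,809.00 = £3,481.00 subject; 7.86% × £3,481.00 = £273.61
Social Insurance: 3.2% × £7,715.00 = £246.88
Unemployment Insurance: 2.15% × £7,715.00 = £165.87
Total: £322.07 + £273.61 + £246.88 + £165.87 = £1,008.43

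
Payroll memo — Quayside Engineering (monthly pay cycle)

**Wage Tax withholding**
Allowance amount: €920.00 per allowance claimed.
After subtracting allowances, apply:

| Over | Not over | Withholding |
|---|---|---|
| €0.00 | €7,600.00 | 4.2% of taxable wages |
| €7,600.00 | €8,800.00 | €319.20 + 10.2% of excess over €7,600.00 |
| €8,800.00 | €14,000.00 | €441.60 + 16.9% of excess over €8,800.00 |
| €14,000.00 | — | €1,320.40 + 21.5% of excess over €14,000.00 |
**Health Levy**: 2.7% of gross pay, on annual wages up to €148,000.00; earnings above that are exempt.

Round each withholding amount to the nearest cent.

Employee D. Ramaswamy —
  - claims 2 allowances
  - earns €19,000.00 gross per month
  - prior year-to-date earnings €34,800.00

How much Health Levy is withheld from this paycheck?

€513.00

Health Levy: 2.7% × €19,000.00 = €513.00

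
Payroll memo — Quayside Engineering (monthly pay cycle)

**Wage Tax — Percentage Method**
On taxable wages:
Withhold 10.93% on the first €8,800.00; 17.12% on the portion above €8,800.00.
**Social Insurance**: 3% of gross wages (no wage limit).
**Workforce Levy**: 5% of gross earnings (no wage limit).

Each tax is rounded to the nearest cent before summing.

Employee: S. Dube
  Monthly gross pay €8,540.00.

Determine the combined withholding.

€1,616.62

Wage Tax: taxable = €8,540.00
  10.93% × €8,540.00 = €933.42
Social Insurance: 3% × €8,540.00 = €256.20
Workforce Levy: 5% × €8,540.00 = €427.00
Total: €933.42 + €256.20 + €427.00 = €1,616.62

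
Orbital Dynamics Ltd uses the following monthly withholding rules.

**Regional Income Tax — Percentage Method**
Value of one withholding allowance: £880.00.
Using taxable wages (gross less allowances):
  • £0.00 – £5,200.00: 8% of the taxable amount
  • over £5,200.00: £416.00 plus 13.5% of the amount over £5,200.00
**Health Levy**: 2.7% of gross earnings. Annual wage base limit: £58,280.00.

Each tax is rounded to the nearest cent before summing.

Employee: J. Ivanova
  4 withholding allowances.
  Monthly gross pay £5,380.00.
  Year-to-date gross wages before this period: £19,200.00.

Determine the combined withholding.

Regional Income Tax: taxable = £5,380.00 − 4×£880.00 = £1,860.00
  8% × £1,860.00 = £148.80
Health Levy: 2.7% × £5,380.00 = £145.26
Total: £148.80 + £145.26 = £294.06

£294.06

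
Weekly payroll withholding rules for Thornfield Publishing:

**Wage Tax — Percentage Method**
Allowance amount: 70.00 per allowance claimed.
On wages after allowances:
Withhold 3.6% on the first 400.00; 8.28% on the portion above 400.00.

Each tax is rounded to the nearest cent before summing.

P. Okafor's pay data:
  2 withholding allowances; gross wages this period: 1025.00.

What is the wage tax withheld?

Wage Tax: taxable = 1025.00 − 2×70.00 = 885.00
  14.40 + 8.28% × (885.00 − 400.00) = 14.40 + 8.28% × 485.00 = 54.56

54.56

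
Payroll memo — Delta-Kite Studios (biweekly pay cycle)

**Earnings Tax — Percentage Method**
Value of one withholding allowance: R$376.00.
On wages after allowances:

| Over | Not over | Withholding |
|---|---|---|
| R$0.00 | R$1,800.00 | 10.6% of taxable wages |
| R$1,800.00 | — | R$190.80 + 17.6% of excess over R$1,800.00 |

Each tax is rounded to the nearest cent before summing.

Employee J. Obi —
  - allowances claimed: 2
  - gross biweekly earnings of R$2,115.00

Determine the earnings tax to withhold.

R$144.48

Earnings Tax: taxable = R$2,115.00 − 2×R$376.00 = R$1,363.00
  10.6% × R$1,363.00 = R$144.48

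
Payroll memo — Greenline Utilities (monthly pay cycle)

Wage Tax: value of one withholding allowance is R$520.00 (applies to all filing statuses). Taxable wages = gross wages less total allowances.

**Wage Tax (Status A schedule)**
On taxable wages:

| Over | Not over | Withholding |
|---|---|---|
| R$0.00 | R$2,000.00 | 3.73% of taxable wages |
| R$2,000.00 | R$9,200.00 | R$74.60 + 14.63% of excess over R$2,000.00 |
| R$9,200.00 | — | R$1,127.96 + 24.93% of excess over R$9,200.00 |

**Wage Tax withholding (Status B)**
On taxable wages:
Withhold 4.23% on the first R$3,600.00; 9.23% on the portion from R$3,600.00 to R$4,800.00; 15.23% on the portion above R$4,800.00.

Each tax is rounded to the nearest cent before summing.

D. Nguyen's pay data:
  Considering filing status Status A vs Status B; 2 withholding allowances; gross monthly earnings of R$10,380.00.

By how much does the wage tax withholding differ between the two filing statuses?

Wage Tax (Status A): taxable = R$10,380.00 − 2×R$520.00 = R$9,340.00
  R$1,127.96 + 24.93% × (R$9,340.00 − R$9,200.00) = R$1,127.96 + 24.93% × R$140.00 = R$1,162.86
Wage Tax (Status B): taxable = R$10,380.00 − 2×R$520.00 = R$9,340.00
  R$263.04 + 15.23% × (R$9,340.00 − R$4,800.00) = R$263.04 + 15.23% × R$4,540.00 = R$954.48
Difference: |R$1,162.86 − R$954.48| = R$208.38 (higher under Status A)

R$208.38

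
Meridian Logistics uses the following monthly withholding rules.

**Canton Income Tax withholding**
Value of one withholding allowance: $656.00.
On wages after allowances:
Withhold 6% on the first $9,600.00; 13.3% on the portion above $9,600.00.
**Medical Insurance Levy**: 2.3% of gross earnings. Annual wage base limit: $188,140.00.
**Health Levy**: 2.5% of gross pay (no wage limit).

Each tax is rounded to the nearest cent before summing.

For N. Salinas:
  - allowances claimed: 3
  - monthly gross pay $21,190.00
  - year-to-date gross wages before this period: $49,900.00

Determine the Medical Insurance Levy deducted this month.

$487.37

Medical Insurance Levy: 2.3% × $21,190.00 = $487.37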